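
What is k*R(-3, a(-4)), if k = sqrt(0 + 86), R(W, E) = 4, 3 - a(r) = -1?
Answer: 4*sqrt(86) ≈ 37.094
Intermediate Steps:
a(r) = 4 (a(r) = 3 - 1*(-1) = 3 + 1 = 4)
k = sqrt(86) ≈ 9.2736
k*R(-3, a(-4)) = sqrt(86)*4 = 4*sqrt(86)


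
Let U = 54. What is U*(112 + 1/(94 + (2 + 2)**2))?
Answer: 332667/55 ≈ 6048.5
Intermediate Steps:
U*(112 + 1/(94 + (2 + 2)**2)) = 54*(112 + 1/(94 + (2 + 2)**2)) = 54*(112 + 1/(94 + 4**2)) = 54*(112 + 1/(94 + 16)) = 54*(112 + 1/110) = 54*(12321/110) = 332667/55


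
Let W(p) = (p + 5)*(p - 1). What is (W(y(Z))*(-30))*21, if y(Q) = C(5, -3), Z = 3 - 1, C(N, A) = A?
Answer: 5040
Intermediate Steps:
Z = 2
y(Q) = -3
W(p) = (-1 + p)*(5 + p) (W(p) = (5 + p)*(-1 + p) = (-1 + p)*(5 + p))
(W(y(Z))*(-30))*21 = ((-5 + (-3)² + 4*(-3))*(-30))*21 = ((-5 + 9 - 12)*(-30))*21 = -8*(-30)*21 = 240*21 = 5040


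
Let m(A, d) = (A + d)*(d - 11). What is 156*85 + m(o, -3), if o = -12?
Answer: 13470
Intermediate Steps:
m(A, d) = (-11 + d)*(A + d) (m(A, d) = (A + d)*(-11 + d) = (-11 + d)*(A + d))
156*85 + m(o, -3) = 156*85 + ((-3)² - 11*(-12) - 11*(-3) - 12*(-3)) = 13260 + (9 + 132 + 33 + 36) = 13260 + 210 = 13470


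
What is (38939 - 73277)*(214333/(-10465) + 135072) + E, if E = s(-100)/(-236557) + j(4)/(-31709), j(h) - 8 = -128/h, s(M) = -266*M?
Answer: -52003672227158913818314/11213973939935 ≈ -4.6374e+9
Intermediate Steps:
j(h) = 8 - 128/h
E = -837782032/7500985913 (E = -266*(-100)/(-236557) + (8 - 128/4)/(-31709) = 26600*(-1/236557) + (8 - 128*1/4)*(-1/31709) = -26600/236557 + (8 - 32)*(-1/31709) = -26600/236557 - 24*(-1/31709) = -26600/236557 + 24/31709 = -837782032/7500985913 ≈ -0.11169)
(38939 - 73277)*(214333/(-10465) + 135072) + E = (38939 - 73277)*(214333/(-10465) + 135072) - 837782032/7500985913 = -34338*(214333*(-1/10465) + 135072) - 837782032/7500985913 = -34338*(-30619/1495 + 135072) - 837782032/7500985913 = -34338*201902021/1495 - 837782032/7500985913 = -6932911597098/1495 - 837782032/7500985913 = -52003672227158913818314/11213973939935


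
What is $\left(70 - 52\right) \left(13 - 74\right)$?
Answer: $-1098$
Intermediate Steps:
$\left(70 - 52\right) \left(13 - 74\right) = 18 \left(-61\right) = -1098$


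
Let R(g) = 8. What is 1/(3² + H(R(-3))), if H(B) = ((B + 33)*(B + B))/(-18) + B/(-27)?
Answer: -27/749 ≈ -0.036048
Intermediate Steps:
H(B) = -B/27 - B*(33 + B)/9 (H(B) = ((33 + B)*(2*B))*(-1/18) + B*(-1/27) = (2*B*(33 + B))*(-1/18) - B/27 = -B*(33 + B)/9 - B/27 = -B/27 - B*(33 + B)/9)
1/(3² + H(R(-3))) = 1/(3² - 1/27*8*(100 + 3*8)) = 1/(9 - 1/27*8*(100 + 24)) = 1/(9 - 1/27*8*124) = 1/(9 - 992/27) = 1/(-749/27) = -27/749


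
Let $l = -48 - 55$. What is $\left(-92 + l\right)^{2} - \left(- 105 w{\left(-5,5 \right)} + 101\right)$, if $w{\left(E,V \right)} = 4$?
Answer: $38344$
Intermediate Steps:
$l = -103$ ($l = -48 - 55 = -103$)
$\left(-92 + l\right)^{2} - \left(- 105 w{\left(-5,5 \right)} + 101\right) = \left(-92 - 103\right)^{2} - \left(\left(-105\right) 4 + 101\right) = \left(-195\right)^{2} - \left(-420 + 101\right) = 38025 - -319 = 38025 + 319 = 38344$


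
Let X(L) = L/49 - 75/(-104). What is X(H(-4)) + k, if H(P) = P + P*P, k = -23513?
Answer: -119817325/5096 ≈ -23512.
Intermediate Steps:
H(P) = P + P²
X(L) = 75/104 + L/49 (X(L) = L*(1/49) - 75*(-1/104) = L/49 + 75/104 = 75/104 + L/49)
X(H(-4)) + k = (75/104 + (-4*(1 - 4))/49) - 23513 = (75/104 + (-4*(-3))/49) - 23513 = (75/104 + (1/49)*12) - 23513 = (75/104 + 12/49) - 23513 = 4923/5096 - 23513 = -119817325/5096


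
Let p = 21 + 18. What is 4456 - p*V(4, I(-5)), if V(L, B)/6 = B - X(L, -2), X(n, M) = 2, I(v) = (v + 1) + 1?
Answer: 5626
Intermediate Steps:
p = 39
I(v) = 2 + v (I(v) = (1 + v) + 1 = 2 + v)
V(L, B) = -12 + 6*B (V(L, B) = 6*(B - 1*2) = 6*(B - 2) = 6*(-2 + B) = -12 + 6*B)
4456 - p*V(4, I(-5)) = 4456 - 39*(-12 + 6*(2 - 5)) = 4456 - 39*(-12 + 6*(-3)) = 4456 - 39*(-12 - 18) = 4456 - 39*(-30) = 4456 - 1*(-1170) = 4456 + 1170 = 5626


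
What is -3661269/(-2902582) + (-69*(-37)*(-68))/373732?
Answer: 216108385095/271196944006 ≈ 0.79687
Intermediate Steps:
-3661269/(-2902582) + (-69*(-37)*(-68))/373732 = -3661269*(-1/2902582) + (2553*(-68))*(1/373732) = 3661269/2902582 - 173604*1/373732 = 3661269/2902582 - 43401/93433 = 216108385095/271196944006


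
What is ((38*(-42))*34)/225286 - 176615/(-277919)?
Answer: 12353945137/31305629917 ≈ 0.39462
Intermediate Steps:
((38*(-42))*34)/225286 - 176615/(-277919) = -1596*34*(1/225286) - 176615*(-1/277919) = -54264*1/225286 + 176615/277919 = -27132/112643 + 176615/277919 = 12353945137/31305629917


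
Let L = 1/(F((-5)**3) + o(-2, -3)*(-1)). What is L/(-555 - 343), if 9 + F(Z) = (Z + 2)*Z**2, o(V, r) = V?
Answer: 1/1725850036 ≈ 5.7942e-10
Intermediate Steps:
F(Z) = -9 + Z**2*(2 + Z) (F(Z) = -9 + (Z + 2)*Z**2 = -9 + (2 + Z)*Z**2 = -9 + Z**2*(2 + Z))
L = -1/1921882 (L = 1/((-9 + ((-5)**3)**3 + 2*((-5)**3)**2) - 2*(-1)) = 1/((-9 + (-125)**3 + 2*(-125)**2) + 2) = 1/((-9 - 1953125 + 2*15625) + 2) = 1/((-9 - 1953125 + 31250) + 2) = 1/(-1921884 + 2) = 1/(-1921882) = -1/1921882 ≈ -5.2032e-7)
L/(-555 - 343) = -1/(1921882*(-555 - 343)) = -1/1921882/(-898) = -1/1921882*(-1/898) = 1/1725850036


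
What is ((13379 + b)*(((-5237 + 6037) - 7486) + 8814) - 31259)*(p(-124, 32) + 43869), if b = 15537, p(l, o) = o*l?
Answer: 2453990863089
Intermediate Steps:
p(l, o) = l*o
((13379 + b)*(((-5237 + 6037) - 7486) + 8814) - 31259)*(p(-124, 32) + 43869) = ((13379 + 15537)*(((-5237 + 6037) - 7486) + 8814) - 31259)*(-124*32 + 43869) = (28916*((800 - 7486) + 8814) - 31259)*(-3968 + 43869) = (28916*(-6686 + 8814) - 31259)*39901 = (28916*2128 - 31259)*39901 = (61533248 - 31259)*39901 = 61501989*39901 = 2453990863089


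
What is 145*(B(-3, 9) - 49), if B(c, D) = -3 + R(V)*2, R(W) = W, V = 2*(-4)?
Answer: -9860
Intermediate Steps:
V = -8
B(c, D) = -19 (B(c, D) = -3 - 8*2 = -3 - 16 = -19)
145*(B(-3, 9) - 49) = 145*(-19 - 49) = 145*(-68) = -9860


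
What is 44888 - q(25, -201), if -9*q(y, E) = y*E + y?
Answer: 398992/9 ≈ 44332.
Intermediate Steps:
q(y, E) = -y/9 - E*y/9 (q(y, E) = -(y*E + y)/9 = -(E*y + y)/9 = -(y + E*y)/9 = -y/9 - E*y/9)
44888 - q(25, -201) = 44888 - (-1)*25*(1 - 201)/9 = 44888 - (-1)*25*(-200)/9 = 44888 - 1*5000/9 = 44888 - 5000/9 = 398992/9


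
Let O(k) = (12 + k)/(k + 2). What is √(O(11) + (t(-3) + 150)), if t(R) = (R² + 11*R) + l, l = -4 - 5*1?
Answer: 2*√5018/13 ≈ 10.898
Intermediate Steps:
O(k) = (12 + k)/(2 + k)
l = -9 (l = -4 - 5 = -9)
t(R) = -9 + R² + 11*R (t(R) = (R² + 11*R) - 9 = -9 + R² + 11*R)
√(O(11) + (t(-3) + 150)) = √((12 + 11)/(2 + 11) + ((-9 + (-3)² + 11*(-3)) + 150)) = √(23/13 + ((-9 + 9 - 33) + 150)) = √((1/13)*23 + (-33 + 150)) = √(23/13 + 117) = √(1544/13) = 2*√5018/13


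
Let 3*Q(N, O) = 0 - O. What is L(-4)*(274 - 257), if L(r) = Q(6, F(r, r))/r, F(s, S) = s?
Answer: -17/3 ≈ -5.6667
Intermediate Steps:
Q(N, O) = -O/3 (Q(N, O) = (0 - O)/3 = (-O)/3 = -O/3)
L(r) = -⅓ (L(r) = (-r/3)/r = -⅓)
L(-4)*(274 - 257) = -(274 - 257)/3 = -⅓*17 = -17/3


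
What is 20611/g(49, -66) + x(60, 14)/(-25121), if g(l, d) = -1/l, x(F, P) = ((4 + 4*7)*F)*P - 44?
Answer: -25370704455/25121 ≈ -1.0099e+6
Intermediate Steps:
x(F, P) = -44 + 32*F*P (x(F, P) = ((4 + 28)*F)*P - 44 = (32*F)*P - 44 = 32*F*P - 44 = -44 + 32*F*P)
20611/g(49, -66) + x(60, 14)/(-25121) = 20611/((-1/49)) + (-44 + 32*60*14)/(-25121) = 20611/((-1*1/49)) + (-44 + 26880)*(-1/25121) = 20611/(-1/49) + 26836*(-1/25121) = 20611*(-49) - 26836/25121 = -1009939 - 26836/25121 = -25370704455/25121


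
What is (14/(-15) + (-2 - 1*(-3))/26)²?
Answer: 121801/152100 ≈ 0.80080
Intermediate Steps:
(14/(-15) + (-2 - 1*(-3))/26)² = (14*(-1/15) + (-2 + 3)*(1/26))² = (-14/15 + 1*(1/26))² = (-14/15 + 1/26)² = (-349/390)² = 121801/152100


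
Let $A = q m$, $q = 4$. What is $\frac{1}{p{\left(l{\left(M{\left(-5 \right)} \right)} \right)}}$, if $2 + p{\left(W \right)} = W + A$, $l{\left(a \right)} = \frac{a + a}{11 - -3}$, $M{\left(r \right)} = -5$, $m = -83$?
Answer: $- \frac{7}{2343} \approx -0.0029876$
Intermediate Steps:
$l{\left(a \right)} = \frac{a}{7}$ ($l{\left(a \right)} = \frac{2 a}{11 + \left(-4 + 7\right)} = \frac{2 a}{11 + 3} = \frac{2 a}{14} = 2 a \frac{1}{14} = \frac{a}{7}$)
$A = -332$ ($A = 4 \left(-83\right) = -332$)
$p{\left(W \right)} = -334 + W$ ($p{\left(W \right)} = -2 + \left(W - 332\right) = -2 + \left(-332 + W\right) = -334 + W$)
$\frac{1}{p{\left(l{\left(M{\left(-5 \right)} \right)} \right)}} = \frac{1}{-334 + \frac{1}{7} \left(-5\right)} = \frac{1}{-334 - \frac{5}{7}} = \frac{1}{- \frac{2343}{7}} = - \frac{7}{2343}$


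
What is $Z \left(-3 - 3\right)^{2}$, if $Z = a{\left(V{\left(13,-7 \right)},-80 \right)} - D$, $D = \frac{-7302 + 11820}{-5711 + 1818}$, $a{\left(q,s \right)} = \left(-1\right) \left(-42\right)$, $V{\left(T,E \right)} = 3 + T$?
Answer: $\frac{6048864}{3893} \approx 1553.8$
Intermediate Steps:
$a{\left(q,s \right)} = 42$
$D = - \frac{4518}{3893}$ ($D = \frac{4518}{-3893} = 4518 \left(- \frac{1}{3893}\right) = - \frac{4518}{3893} \approx -1.1605$)
$Z = \frac{168024}{3893}$ ($Z = 42 - - \frac{4518}{3893} = 42 + \frac{4518}{3893} = \frac{168024}{3893} \approx 43.161$)
$Z \left(-3 - 3\right)^{2} = \frac{168024 \left(-3 - 3\right)^{2}}{3893} = \frac{168024 \left(-6\right)^{2}}{3893} = \frac{168024}{3893} \cdot 36 = \frac{6048864}{3893}$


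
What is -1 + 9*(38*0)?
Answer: -1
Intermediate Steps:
-1 + 9*(38*0) = -1 + 9*0 = -1 + 0 = -1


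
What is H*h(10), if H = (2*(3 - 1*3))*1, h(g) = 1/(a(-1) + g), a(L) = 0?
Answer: 0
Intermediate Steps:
h(g) = 1/g (h(g) = 1/(0 + g) = 1/g)
H = 0 (H = (2*(3 - 3))*1 = (2*0)*1 = 0*1 = 0)
H*h(10) = 0/10 = 0*(1/10) = 0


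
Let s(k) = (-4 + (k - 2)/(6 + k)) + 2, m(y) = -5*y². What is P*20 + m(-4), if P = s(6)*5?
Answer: -740/3 ≈ -246.67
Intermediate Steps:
s(k) = -2 + (-2 + k)/(6 + k) (s(k) = (-4 + (-2 + k)/(6 + k)) + 2 = -2 + (-2 + k)/(6 + k))
P = -25/3 (P = ((-14 - 1*6)/(6 + 6))*5 = ((-14 - 6)/12)*5 = ((1/12)*(-20))*5 = -5/3*5 = -25/3 ≈ -8.3333)
P*20 + m(-4) = -25/3*20 - 5*(-4)² = -500/3 - 5*16 = -500/3 - 80 = -740/3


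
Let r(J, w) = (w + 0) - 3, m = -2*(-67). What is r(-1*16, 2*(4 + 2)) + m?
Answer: 143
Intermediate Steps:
m = 134
r(J, w) = -3 + w (r(J, w) = w - 3 = -3 + w)
r(-1*16, 2*(4 + 2)) + m = (-3 + 2*(4 + 2)) + 134 = (-3 + 2*6) + 134 = (-3 + 12) + 134 = 9 + 134 = 143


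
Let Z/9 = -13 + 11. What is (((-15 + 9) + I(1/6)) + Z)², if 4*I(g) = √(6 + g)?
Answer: (576 - √222)²/576 ≈ 546.59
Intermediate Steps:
Z = -18 (Z = 9*(-13 + 11) = 9*(-2) = -18)
I(g) = √(6 + g)/4
(((-15 + 9) + I(1/6)) + Z)² = (((-15 + 9) + √(6 + 1/6)/4) - 18)² = ((-6 + √(6 + ⅙)/4) - 18)² = ((-6 + √(37/6)/4) - 18)² = ((-6 + (√222/6)/4) - 18)² = ((-6 + √222/24) - 18)² = (-24 + √222/24)²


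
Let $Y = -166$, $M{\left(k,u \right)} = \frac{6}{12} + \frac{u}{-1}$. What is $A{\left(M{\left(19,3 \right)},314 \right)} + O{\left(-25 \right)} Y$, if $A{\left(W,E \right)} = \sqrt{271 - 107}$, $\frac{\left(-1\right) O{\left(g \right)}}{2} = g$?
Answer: $-8300 + 2 \sqrt{41} \approx -8287.2$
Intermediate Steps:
$M{\left(k,u \right)} = \frac{1}{2} - u$ ($M{\left(k,u \right)} = 6 \cdot \frac{1}{12} + u \left(-1\right) = \frac{1}{2} - u$)
$O{\left(g \right)} = - 2 g$
$A{\left(W,E \right)} = 2 \sqrt{41}$ ($A{\left(W,E \right)} = \sqrt{164} = 2 \sqrt{41}$)
$A{\left(M{\left(19,3 \right)},314 \right)} + O{\left(-25 \right)} Y = 2 \sqrt{41} + \left(-2\right) \left(-25\right) \left(-166\right) = 2 \sqrt{41} + 50 \left(-166\right) = 2 \sqrt{41} - 8300 = -8300 + 2 \sqrt{41}$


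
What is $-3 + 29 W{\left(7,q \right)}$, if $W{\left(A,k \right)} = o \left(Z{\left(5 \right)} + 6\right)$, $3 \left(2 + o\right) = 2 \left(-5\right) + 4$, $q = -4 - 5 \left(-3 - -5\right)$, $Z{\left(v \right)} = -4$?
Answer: $-235$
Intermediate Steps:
$q = -14$ ($q = -4 - 5 \left(-3 + 5\right) = -4 - 10 = -14$)
$o = -4$ ($o = -2 + \frac{2 \left(-5\right) + 4}{3} = -2 + \frac{-10 + 4}{3} = -2 + \frac{1}{3} \left(-6\right) = -2 - 2 = -4$)
$W{\left(A,k \right)} = -8$ ($W{\left(A,k \right)} = - 4 \left(-4 + 6\right) = \left(-4\right) 2 = -8$)
$-3 + 29 W{\left(7,q \right)} = -3 + 29 \left(-8\right) = -3 - 232 = -235$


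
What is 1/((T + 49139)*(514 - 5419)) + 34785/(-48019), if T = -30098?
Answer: -3248783560444/4484787565995 ≈ -0.72440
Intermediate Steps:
1/((T + 49139)*(514 - 5419)) + 34785/(-48019) = 1/((-30098 + 49139)*(514 - 5419)) + 34785/(-48019) = 1/(19041*(-4905)) + 34785*(-1/48019) = (1/19041)*(-1/4905) - 34785/48019 = -1/93396105 - 34785/48019 = -3248783560444/4484787565995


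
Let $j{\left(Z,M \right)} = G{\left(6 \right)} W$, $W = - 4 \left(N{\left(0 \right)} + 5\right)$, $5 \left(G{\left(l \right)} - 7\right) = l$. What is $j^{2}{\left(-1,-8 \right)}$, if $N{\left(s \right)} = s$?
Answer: $26896$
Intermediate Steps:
$G{\left(l \right)} = 7 + \frac{l}{5}$
$W = -20$ ($W = - 4 \left(0 + 5\right) = \left(-4\right) 5 = -20$)
$j{\left(Z,M \right)} = -164$ ($j{\left(Z,M \right)} = \left(7 + \frac{1}{5} \cdot 6\right) \left(-20\right) = \left(7 + \frac{6}{5}\right) \left(-20\right) = \frac{41}{5} \left(-20\right) = -164$)
$j^{2}{\left(-1,-8 \right)} = \left(-164\right)^{2} = 26896$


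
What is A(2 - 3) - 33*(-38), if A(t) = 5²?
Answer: 1279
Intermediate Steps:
A(t) = 25
A(2 - 3) - 33*(-38) = 25 - 33*(-38) = 25 + 1254 = 1279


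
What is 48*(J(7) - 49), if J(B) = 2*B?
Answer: -1680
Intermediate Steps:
48*(J(7) - 49) = 48*(2*7 - 49) = 48*(14 - 49) = 48*(-35) = -1680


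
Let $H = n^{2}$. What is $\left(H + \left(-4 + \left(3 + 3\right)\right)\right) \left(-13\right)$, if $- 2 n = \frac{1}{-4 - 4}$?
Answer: $- \frac{6669}{256} \approx -26.051$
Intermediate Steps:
$n = \frac{1}{16}$ ($n = - \frac{1}{2 \left(-4 - 4\right)} = - \frac{1}{2 \left(-8\right)} = \left(- \frac{1}{2}\right) \left(- \frac{1}{8}\right) = \frac{1}{16} \approx 0.0625$)
$H = \frac{1}{256}$ ($H = \left(\frac{1}{16}\right)^{2} = \frac{1}{256} \approx 0.0039063$)
$\left(H + \left(-4 + \left(3 + 3\right)\right)\right) \left(-13\right) = \left(\frac{1}{256} + \left(-4 + \left(3 + 3\right)\right)\right) \left(-13\right) = \left(\frac{1}{256} + \left(-4 + 6\right)\right) \left(-13\right) = \left(\frac{1}{256} + 2\right) \left(-13\right) = \frac{513}{256} \left(-13\right) = - \frac{6669}{256}$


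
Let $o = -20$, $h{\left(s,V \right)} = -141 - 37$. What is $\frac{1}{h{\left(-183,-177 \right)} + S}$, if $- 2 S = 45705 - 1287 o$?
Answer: $- \frac{2}{71801} \approx -2.7855 \cdot 10^{-5}$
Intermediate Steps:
$h{\left(s,V \right)} = -178$
$S = - \frac{71445}{2}$ ($S = - \frac{45705 - -25740}{2} = - \frac{45705 + 25740}{2} = \left(- \frac{1}{2}\right) 71445 = - \frac{71445}{2} \approx -35723.0$)
$\frac{1}{h{\left(-183,-177 \right)} + S} = \frac{1}{-178 - \frac{71445}{2}} = \frac{1}{- \frac{71801}{2}} = - \frac{2}{71801}$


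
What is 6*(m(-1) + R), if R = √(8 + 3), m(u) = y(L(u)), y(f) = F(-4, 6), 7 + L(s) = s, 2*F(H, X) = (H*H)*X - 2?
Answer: 282 + 6*√11 ≈ 301.90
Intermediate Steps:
F(H, X) = -1 + X*H²/2 (F(H, X) = ((H*H)*X - 2)/2 = (H²*X - 2)/2 = (X*H² - 2)/2 = (-2 + X*H²)/2 = -1 + X*H²/2)
L(s) = -7 + s
y(f) = 47 (y(f) = -1 + (½)*6*(-4)² = -1 + (½)*6*16 = -1 + 48 = 47)
m(u) = 47
R = √11 ≈ 3.3166
6*(m(-1) + R) = 6*(47 + √11) = 282 + 6*√11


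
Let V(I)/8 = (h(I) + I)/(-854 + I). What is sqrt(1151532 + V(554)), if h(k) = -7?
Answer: sqrt(259091418)/15 ≈ 1073.1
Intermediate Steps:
V(I) = 8*(-7 + I)/(-854 + I) (V(I) = 8*((-7 + I)/(-854 + I)) = 8*(-7 + I)/(-854 + I))
sqrt(1151532 + V(554)) = sqrt(1151532 + 8*(-7 + 554)/(-854 + 554)) = sqrt(1151532 + 8*547/(-300)) = sqrt(1151532 + 8*(-1/300)*547) = sqrt(1151532 - 1094/75) = sqrt(86363806/75) = sqrt(259091418)/15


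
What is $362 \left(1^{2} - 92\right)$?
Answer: $-32942$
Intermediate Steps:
$362 \left(1^{2} - 92\right) = 362 \left(1 - 92\right) = 362 \left(-91\right) = -32942$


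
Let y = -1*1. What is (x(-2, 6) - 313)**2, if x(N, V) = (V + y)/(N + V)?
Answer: 1555009/16 ≈ 97188.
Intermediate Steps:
y = -1
x(N, V) = (-1 + V)/(N + V) (x(N, V) = (V - 1)/(N + V) = (-1 + V)/(N + V))
(x(-2, 6) - 313)**2 = ((-1 + 6)/(-2 + 6) - 313)**2 = (5/4 - 313)**2 = (-1247/4)**2 = 1555009/16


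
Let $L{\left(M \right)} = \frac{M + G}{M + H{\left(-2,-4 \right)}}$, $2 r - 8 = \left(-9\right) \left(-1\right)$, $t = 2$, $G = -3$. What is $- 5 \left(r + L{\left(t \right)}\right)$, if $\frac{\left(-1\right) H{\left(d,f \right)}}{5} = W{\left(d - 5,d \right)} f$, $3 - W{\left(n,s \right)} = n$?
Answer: $- \frac{4290}{101} \approx -42.475$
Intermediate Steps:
$W{\left(n,s \right)} = 3 - n$
$H{\left(d,f \right)} = - 5 f \left(8 - d\right)$ ($H{\left(d,f \right)} = - 5 \left(3 - \left(d - 5\right)\right) f = - 5 \left(3 - \left(-5 + d\right)\right) f = - 5 \left(8 - d\right) f = - 5 f \left(8 - d\right)$)
$r = \frac{17}{2}$ ($r = 4 + \frac{\left(-9\right) \left(-1\right)}{2} = 4 + \frac{1}{2} \cdot 9 = 4 + \frac{9}{2} = \frac{17}{2} \approx 8.5$)
$L{\left(M \right)} = \frac{-3 + M}{200 + M}$ ($L{\left(M \right)} = \frac{M - 3}{M + 5 \left(-4\right) \left(-8 - 2\right)} = \frac{-3 + M}{M + 5 \left(-4\right) \left(-10\right)} = \frac{-3 + M}{M + 200} = \frac{-3 + M}{200 + M}$)
$- 5 \left(r + L{\left(t \right)}\right) = - 5 \left(\frac{17}{2} + \frac{-3 + 2}{200 + 2}\right) = - 5 \left(\frac{17}{2} + \frac{1}{202} \left(-1\right)\right) = - 5 \left(\frac{17}{2} - \frac{1}{202}\right) = \left(-5\right) \frac{858}{101} = - \frac{4290}{101}$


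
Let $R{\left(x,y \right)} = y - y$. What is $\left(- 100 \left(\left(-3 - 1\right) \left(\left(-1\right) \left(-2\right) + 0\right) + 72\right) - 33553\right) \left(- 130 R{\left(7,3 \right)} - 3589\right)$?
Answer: $143391317$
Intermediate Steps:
$R{\left(x,y \right)} = 0$
$\left(- 100 \left(\left(-3 - 1\right) \left(\left(-1\right) \left(-2\right) + 0\right) + 72\right) - 33553\right) \left(- 130 R{\left(7,3 \right)} - 3589\right) = \left(- 100 \left(\left(-3 - 1\right) \left(\left(-1\right) \left(-2\right) + 0\right) + 72\right) - 33553\right) \left(\left(-130\right) 0 - 3589\right) = \left(- 100 \left(\left(-3 - 1\right) \left(2 + 0\right) + 72\right) - 33553\right) \left(0 - 3589\right) = \left(- 100 \left(\left(-4\right) 2 + 72\right) - 33553\right) \left(-3589\right) = \left(- 100 \left(-8 + 72\right) - 33553\right) \left(-3589\right) = \left(\left(-100\right) 64 - 33553\right) \left(-3589\right) = \left(-6400 - 33553\right) \left(-3589\right) = \left(-39953\right) \left(-3589\right) = 143391317$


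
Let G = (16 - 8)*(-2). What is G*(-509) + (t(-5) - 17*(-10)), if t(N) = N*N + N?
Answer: 8334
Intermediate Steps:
t(N) = N + N**2 (t(N) = N**2 + N = N + N**2)
G = -16 (G = 8*(-2) = -16)
G*(-509) + (t(-5) - 17*(-10)) = -16*(-509) + (-5*(1 - 5) - 17*(-10)) = 8144 + (-5*(-4) + 170) = 8144 + (20 + 170) = 8144 + 190 = 8334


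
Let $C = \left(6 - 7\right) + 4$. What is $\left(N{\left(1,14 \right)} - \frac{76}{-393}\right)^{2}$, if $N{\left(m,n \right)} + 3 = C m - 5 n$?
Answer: $\frac{752624356}{154449} \approx 4873.0$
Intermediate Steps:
$C = 3$ ($C = -1 + 4 = 3$)
$N{\left(m,n \right)} = -3 - 5 n + 3 m$ ($N{\left(m,n \right)} = -3 + \left(3 m - 5 n\right) = -3 + \left(- 5 n + 3 m\right) = -3 - 5 n + 3 m$)
$\left(N{\left(1,14 \right)} - \frac{76}{-393}\right)^{2} = \left(\left(-3 - 70 + 3 \cdot 1\right) - \frac{76}{-393}\right)^{2} = \left(\left(-3 - 70 + 3\right) - - \frac{76}{393}\right)^{2} = \left(-70 + \frac{76}{393}\right)^{2} = \left(- \frac{27434}{393}\right)^{2} = \frac{752624356}{154449}$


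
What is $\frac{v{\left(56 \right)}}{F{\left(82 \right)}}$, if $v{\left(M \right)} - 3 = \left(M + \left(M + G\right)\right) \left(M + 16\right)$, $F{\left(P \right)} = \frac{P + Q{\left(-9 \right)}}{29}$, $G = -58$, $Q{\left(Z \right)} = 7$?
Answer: $\frac{112839}{89} \approx 1267.9$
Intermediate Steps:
$F{\left(P \right)} = \frac{7}{29} + \frac{P}{29}$ ($F{\left(P \right)} = \frac{P + 7}{29} = \frac{7 + P}{29} = \frac{7}{29} + \frac{P}{29}$)
$v{\left(M \right)} = 3 + \left(-58 + 2 M\right) \left(16 + M\right)$ ($v{\left(M \right)} = 3 + \left(M + \left(M - 58\right)\right) \left(M + 16\right) = 3 + \left(M + \left(-58 + M\right)\right) \left(16 + M\right) = 3 + \left(-58 + 2 M\right) \left(16 + M\right)$)
$\frac{v{\left(56 \right)}}{F{\left(82 \right)}} = \frac{-925 - 1456 + 2 \cdot 56^{2}}{\frac{7}{29} + \frac{1}{29} \cdot 82} = \frac{-925 - 1456 + 2 \cdot 3136}{\frac{7}{29} + \frac{82}{29}} = \frac{-925 - 1456 + 6272}{\frac{89}{29}} = 3891 \cdot \frac{29}{89} = \frac{112839}{89}$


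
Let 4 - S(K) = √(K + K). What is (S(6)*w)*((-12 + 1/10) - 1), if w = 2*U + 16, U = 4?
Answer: -6192/5 + 3096*√3/5 ≈ -165.91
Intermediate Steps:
w = 24 (w = 2*4 + 16 = 8 + 16 = 24)
S(K) = 4 - √2*√K (S(K) = 4 - √(K + K) = 4 - √(2*K) = 4 - √2*√K)
(S(6)*w)*((-12 + 1/10) - 1) = ((4 - √2*√6)*24)*((-12 + 1/10) - 1) = ((4 - 2*√3)*24)*((-12 + ⅒) - 1) = (96 - 48*√3)*(-119/10 - 1) = (96 - 48*√3)*(-129/10) = -6192/5 + 3096*√3/5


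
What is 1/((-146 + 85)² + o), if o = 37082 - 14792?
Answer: 1/26011 ≈ 3.8445e-5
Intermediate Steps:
o = 22290
1/((-146 + 85)² + o) = 1/((-146 + 85)² + 22290) = 1/((-61)² + 22290) = 1/(3721 + 22290) = 1/26011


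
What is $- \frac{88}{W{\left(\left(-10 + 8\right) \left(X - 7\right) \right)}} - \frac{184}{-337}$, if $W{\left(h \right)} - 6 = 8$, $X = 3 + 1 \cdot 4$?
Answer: $- \frac{13540}{2359} \approx -5.7397$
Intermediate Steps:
$X = 7$ ($X = 3 + 4 = 7$)
$W{\left(h \right)} = 14$ ($W{\left(h \right)} = 6 + 8 = 14$)
$- \frac{88}{W{\left(\left(-10 + 8\right) \left(X - 7\right) \right)}} - \frac{184}{-337} = - \frac{88}{14} - \frac{184}{-337} = \left(-88\right) \frac{1}{14} - - \frac{184}{337} = - \frac{44}{7} + \frac{184}{337} = - \frac{13540}{2359}$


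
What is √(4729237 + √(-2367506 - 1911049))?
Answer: √(4729237 + 3*I*√475395) ≈ 2174.7 + 0.48*I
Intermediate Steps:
√(4729237 + √(-2367506 - 1911049)) = √(4729237 + √(-4278555)) = √(4729237 + 3*I*√475395)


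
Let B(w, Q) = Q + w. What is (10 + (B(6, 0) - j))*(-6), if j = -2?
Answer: -108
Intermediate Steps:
(10 + (B(6, 0) - j))*(-6) = (10 + ((0 + 6) - 1*(-2)))*(-6) = (10 + (6 + 2))*(-6) = (10 + 8)*(-6) = 18*(-6) = -108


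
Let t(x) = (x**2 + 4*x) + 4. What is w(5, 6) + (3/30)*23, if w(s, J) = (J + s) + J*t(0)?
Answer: 373/10 ≈ 37.300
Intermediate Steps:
t(x) = 4 + x**2 + 4*x
w(s, J) = s + 5*J (w(s, J) = (J + s) + J*(4 + 0**2 + 4*0) = (J + s) + J*(4 + 0 + 0) = (J + s) + J*4 = (J + s) + 4*J = s + 5*J)
w(5, 6) + (3/30)*23 = (5 + 5*6) + (3/30)*23 = (5 + 30) + (3*(1/30))*23 = 35 + (1/10)*23 = 35 + 23/10 = 373/10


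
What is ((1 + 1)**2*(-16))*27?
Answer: -1728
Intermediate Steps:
((1 + 1)**2*(-16))*27 = (2**2*(-16))*27 = (4*(-16))*27 = -64*27 = -1728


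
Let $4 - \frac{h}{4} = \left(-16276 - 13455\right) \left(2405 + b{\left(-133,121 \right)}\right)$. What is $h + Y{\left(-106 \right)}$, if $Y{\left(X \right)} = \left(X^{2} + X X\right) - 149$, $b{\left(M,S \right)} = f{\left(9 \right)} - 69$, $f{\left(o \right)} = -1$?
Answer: $277709879$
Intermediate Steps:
$b{\left(M,S \right)} = -70$ ($b{\left(M,S \right)} = -1 - 69 = -70$)
$Y{\left(X \right)} = -149 + 2 X^{2}$ ($Y{\left(X \right)} = \left(X^{2} + X^{2}\right) - 149 = 2 X^{2} - 149 = -149 + 2 X^{2}$)
$h = 277687556$ ($h = 16 - 4 \left(-16276 - 13455\right) \left(2405 - 70\right) = 16 - 4 \left(\left(-29731\right) 2335\right) = 16 - -277687540 = 16 + 277687540 = 277687556$)
$h + Y{\left(-106 \right)} = 277687556 - \left(149 - 2 \left(-106\right)^{2}\right) = 277687556 + \left(-149 + 2 \cdot 11236\right) = 277687556 + \left(-149 + 22472\right) = 277687556 + 22323 = 277709879$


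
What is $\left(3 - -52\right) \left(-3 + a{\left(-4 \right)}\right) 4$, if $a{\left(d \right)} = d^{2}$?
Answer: $2860$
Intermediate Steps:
$\left(3 - -52\right) \left(-3 + a{\left(-4 \right)}\right) 4 = \left(3 - -52\right) \left(-3 + \left(-4\right)^{2}\right) 4 = \left(3 + 52\right) \left(-3 + 16\right) 4 = 55 \cdot 13 \cdot 4 = 55 \cdot 52 = 2860$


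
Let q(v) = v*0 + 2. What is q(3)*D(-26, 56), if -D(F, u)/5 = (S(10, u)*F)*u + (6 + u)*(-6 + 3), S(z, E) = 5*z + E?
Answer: 1545220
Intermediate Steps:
q(v) = 2 (q(v) = 0 + 2 = 2)
S(z, E) = E + 5*z
D(F, u) = 90 + 15*u - 5*F*u*(50 + u) (D(F, u) = -5*(((u + 5*10)*F)*u + (6 + u)*(-6 + 3)) = -5*(((u + 50)*F)*u + (6 + u)*(-3)) = -5*(((50 + u)*F)*u + (-18 - 3*u)) = -5*((F*(50 + u))*u + (-18 - 3*u)) = -5*(F*u*(50 + u) + (-18 - 3*u)) = -5*(-18 - 3*u + F*u*(50 + u)) = 90 + 15*u - 5*F*u*(50 + u))
q(3)*D(-26, 56) = 2*(90 + 15*56 - 5*(-26)*56*(50 + 56)) = 2*(90 + 840 - 5*(-26)*56*106) = 2*(90 + 840 + 771680) = 2*772610 = 1545220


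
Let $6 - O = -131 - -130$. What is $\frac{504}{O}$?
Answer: $72$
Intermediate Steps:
$O = 7$ ($O = 6 - \left(-131 - -130\right) = 6 - \left(-131 + 130\right) = 6 - -1 = 6 + 1 = 7$)
$\frac{504}{O} = \frac{504}{7} = 504 \cdot \frac{1}{7} = 72$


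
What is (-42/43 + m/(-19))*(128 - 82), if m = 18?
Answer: -72312/817 ≈ -88.509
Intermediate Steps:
(-42/43 + m/(-19))*(128 - 82) = (-42/43 + 18/(-19))*(128 - 82) = (-42*1/43 + 18*(-1/19))*46 = (-42/43 - 18/19)*46 = -1572/817*46 = -72312/817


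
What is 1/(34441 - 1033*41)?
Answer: -1/7912 ≈ -0.00012639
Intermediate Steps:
1/(34441 - 1033*41) = 1/(34441 - 42353) = 1/(-7912) = -1/7912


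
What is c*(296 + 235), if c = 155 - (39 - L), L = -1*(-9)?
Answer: 66375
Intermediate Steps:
L = 9
c = 125 (c = 155 - (39 - 1*9) = 155 - (39 - 9) = 155 - 1*30 = 155 - 30 = 125)
c*(296 + 235) = 125*(296 + 235) = 125*531 = 66375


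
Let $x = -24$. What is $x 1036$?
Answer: $-24864$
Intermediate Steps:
$x 1036 = \left(-24\right) 1036 = -24864$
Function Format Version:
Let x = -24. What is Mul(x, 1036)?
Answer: -24864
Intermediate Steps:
Mul(x, 1036) = Mul(-24, 1036) = -24864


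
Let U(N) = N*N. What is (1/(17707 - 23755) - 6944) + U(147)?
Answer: 88693919/6048 ≈ 14665.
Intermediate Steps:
U(N) = N²
(1/(17707 - 23755) - 6944) + U(147) = (1/(17707 - 23755) - 6944) + 147² = (1/(-6048) - 6944) + 21609 = (-1/6048 - 6944) + 21609 = -41997313/6048 + 21609 = 88693919/6048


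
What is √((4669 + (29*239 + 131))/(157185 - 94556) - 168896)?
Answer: I*√662475523897537/62629 ≈ 410.97*I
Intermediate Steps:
√((4669 + (29*239 + 131))/(157185 - 94556) - 168896) = √((4669 + (6931 + 131))/62629 - 168896) = √((4669 + 7062)*(1/62629) - 168896) = √(11731*(1/62629) - 168896) = √(11731/62629 - 168896) = √(-10577775853/62629) = I*√662475523897537/62629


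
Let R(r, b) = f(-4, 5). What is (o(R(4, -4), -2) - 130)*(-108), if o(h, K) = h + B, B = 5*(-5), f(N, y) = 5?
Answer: 16200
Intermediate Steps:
R(r, b) = 5
B = -25
o(h, K) = -25 + h (o(h, K) = h - 25 = -25 + h)
(o(R(4, -4), -2) - 130)*(-108) = ((-25 + 5) - 130)*(-108) = (-20 - 130)*(-108) = -150*(-108) = 16200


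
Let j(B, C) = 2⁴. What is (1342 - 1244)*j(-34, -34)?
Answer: 1568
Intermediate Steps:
j(B, C) = 16
(1342 - 1244)*j(-34, -34) = (1342 - 1244)*16 = 98*16 = 1568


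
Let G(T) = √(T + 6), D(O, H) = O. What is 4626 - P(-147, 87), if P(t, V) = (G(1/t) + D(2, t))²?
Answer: 678553/147 - 4*√2643/21 ≈ 4606.2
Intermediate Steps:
G(T) = √(6 + T)
P(t, V) = (2 + √(6 + 1/t))² (P(t, V) = (√(6 + 1/t) + 2)² = (2 + √(6 + 1/t))²)
4626 - P(-147, 87) = 4626 - (2 + √(6 + 1/(-147)))² = 4626 - (2 + √(6 - 1/147))² = 4626 - (2 + √(881/147))² = 4626 - (2 + √2643/21)²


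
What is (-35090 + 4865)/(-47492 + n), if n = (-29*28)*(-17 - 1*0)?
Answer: 30225/33688 ≈ 0.89720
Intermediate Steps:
n = 13804 (n = -812*(-17 + 0) = -812*(-17) = 13804)
(-35090 + 4865)/(-47492 + n) = (-35090 + 4865)/(-47492 + 13804) = -30225/(-33688) = -30225*(-1/33688) = 30225/33688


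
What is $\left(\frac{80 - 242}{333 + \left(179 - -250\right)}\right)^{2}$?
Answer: $\frac{729}{16129} \approx 0.045198$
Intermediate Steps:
$\left(\frac{80 - 242}{333 + \left(179 - -250\right)}\right)^{2} = \left(- \frac{162}{333 + \left(179 + 250\right)}\right)^{2} = \left(- \frac{162}{333 + 429}\right)^{2} = \left(- \frac{162}{762}\right)^{2} = \left(\left(-162\right) \frac{1}{762}\right)^{2} = \left(- \frac{27}{127}\right)^{2} = \frac{729}{16129}$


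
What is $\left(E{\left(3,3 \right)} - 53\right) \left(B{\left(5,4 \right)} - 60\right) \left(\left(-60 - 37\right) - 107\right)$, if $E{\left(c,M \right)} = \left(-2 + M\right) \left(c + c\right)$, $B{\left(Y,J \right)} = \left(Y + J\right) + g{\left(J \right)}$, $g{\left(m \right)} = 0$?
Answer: $-488988$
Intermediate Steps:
$B{\left(Y,J \right)} = J + Y$ ($B{\left(Y,J \right)} = \left(Y + J\right) + 0 = \left(J + Y\right) + 0 = J + Y$)
$E{\left(c,M \right)} = 2 c \left(-2 + M\right)$ ($E{\left(c,M \right)} = \left(-2 + M\right) 2 c = 2 c \left(-2 + M\right)$)
$\left(E{\left(3,3 \right)} - 53\right) \left(B{\left(5,4 \right)} - 60\right) \left(\left(-60 - 37\right) - 107\right) = \left(2 \cdot 3 \left(-2 + 3\right) - 53\right) \left(\left(4 + 5\right) - 60\right) \left(\left(-60 - 37\right) - 107\right) = \left(2 \cdot 3 \cdot 1 - 53\right) \left(9 - 60\right) \left(\left(-60 - 37\right) - 107\right) = \left(6 - 53\right) \left(-51\right) \left(-97 - 107\right) = \left(-47\right) \left(-51\right) \left(-204\right) = 2397 \left(-204\right) = -488988$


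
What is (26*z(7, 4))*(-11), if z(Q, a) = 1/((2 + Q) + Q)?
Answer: -143/8 ≈ -17.875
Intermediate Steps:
z(Q, a) = 1/(2 + 2*Q)
(26*z(7, 4))*(-11) = (26*(1/(2*(1 + 7))))*(-11) = (26*((½)/8))*(-11) = (26*((½)*(⅛)))*(-11) = (26*(1/16))*(-11) = (13/8)*(-11) = -143/8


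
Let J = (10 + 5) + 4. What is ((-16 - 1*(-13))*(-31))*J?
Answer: 1767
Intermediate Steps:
J = 19 (J = 15 + 4 = 19)
((-16 - 1*(-13))*(-31))*J = ((-16 - 1*(-13))*(-31))*19 = ((-16 + 13)*(-31))*19 = -3*(-31)*19 = 93*19 = 1767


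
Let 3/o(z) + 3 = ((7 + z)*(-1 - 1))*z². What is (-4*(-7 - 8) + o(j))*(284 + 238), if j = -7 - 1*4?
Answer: 30225366/965 ≈ 31322.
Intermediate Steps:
j = -11 (j = -7 - 4 = -11)
o(z) = 3/(-3 + z²*(-14 - 2*z)) (o(z) = 3/(-3 + ((7 + z)*(-1 - 1))*z²) = 3/(-3 + ((7 + z)*(-2))*z²) = 3/(-3 + (-14 - 2*z)*z²) = 3/(-3 + z²*(-14 - 2*z)))
(-4*(-7 - 8) + o(j))*(284 + 238) = (-4*(-7 - 8) - 3/(3 + 2*(-11)³ + 14*(-11)²))*(284 + 238) = (-4*(-15) - 3/(3 + 2*(-1331) + 14*121))*522 = (60 - 3/(3 - 2662 + 1694))*522 = (60 - 3/(-965))*522 = (60 - 3*(-1/965))*522 = (60 + 3/965)*522 = (57903/965)*522 = 30225366/965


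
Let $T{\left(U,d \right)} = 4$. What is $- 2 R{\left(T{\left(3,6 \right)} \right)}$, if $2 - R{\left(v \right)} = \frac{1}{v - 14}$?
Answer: $- \frac{21}{5} \approx -4.2$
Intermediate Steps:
$R{\left(v \right)} = 2 - \frac{1}{-14 + v}$ ($R{\left(v \right)} = 2 - \frac{1}{v - 14} = 2 - \frac{1}{-14 + v}$)
$- 2 R{\left(T{\left(3,6 \right)} \right)} = - 2 \frac{-29 + 2 \cdot 4}{-14 + 4} = - 2 \frac{-29 + 8}{-10} = - 2 \left(\left(- \frac{1}{10}\right) \left(-21\right)\right) = \left(-2\right) \frac{21}{10} = - \frac{21}{5}$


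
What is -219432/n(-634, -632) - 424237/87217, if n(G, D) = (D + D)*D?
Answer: -44754884965/8709140752 ≈ -5.1388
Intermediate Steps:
n(G, D) = 2*D² (n(G, D) = (2*D)*D = 2*D²)
-219432/n(-634, -632) - 424237/87217 = -219432/(2*(-632)²) - 424237/87217 = -219432/(2*399424) - 424237*1/87217 = -219432/798848 - 424237/87217 = -219432*1/798848 - 424237/87217 = -27429/99856 - 424237/87217 = -44754884965/8709140752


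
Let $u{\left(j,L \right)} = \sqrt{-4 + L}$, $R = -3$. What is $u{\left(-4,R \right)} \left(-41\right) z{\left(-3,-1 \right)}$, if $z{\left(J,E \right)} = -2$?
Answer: $82 i \sqrt{7} \approx 216.95 i$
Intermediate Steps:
$u{\left(-4,R \right)} \left(-41\right) z{\left(-3,-1 \right)} = \sqrt{-4 - 3} \left(-41\right) \left(-2\right) = \sqrt{-7} \left(-41\right) \left(-2\right) = i \sqrt{7} \left(-41\right) \left(-2\right) = - 41 i \sqrt{7} \left(-2\right) = 82 i \sqrt{7}$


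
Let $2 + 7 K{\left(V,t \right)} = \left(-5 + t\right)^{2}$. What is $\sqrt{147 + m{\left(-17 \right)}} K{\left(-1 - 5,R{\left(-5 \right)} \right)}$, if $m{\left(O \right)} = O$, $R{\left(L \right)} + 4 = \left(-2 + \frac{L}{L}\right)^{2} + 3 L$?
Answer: $\frac{527 \sqrt{130}}{7} \approx 858.39$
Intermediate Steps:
$R{\left(L \right)} = -3 + 3 L$ ($R{\left(L \right)} = -4 + \left(\left(-2 + \frac{L}{L}\right)^{2} + 3 L\right) = -4 + \left(\left(-2 + 1\right)^{2} + 3 L\right) = -4 + \left(\left(-1\right)^{2} + 3 L\right) = -4 + \left(1 + 3 L\right) = -3 + 3 L$)
$K{\left(V,t \right)} = - \frac{2}{7} + \frac{\left(-5 + t\right)^{2}}{7}$
$\sqrt{147 + m{\left(-17 \right)}} K{\left(-1 - 5,R{\left(-5 \right)} \right)} = \sqrt{147 - 17} \left(- \frac{2}{7} + \frac{\left(-5 + \left(-3 + 3 \left(-5\right)\right)\right)^{2}}{7}\right) = \sqrt{130} \left(- \frac{2}{7} + \frac{\left(-5 - 18\right)^{2}}{7}\right) = \sqrt{130} \left(- \frac{2}{7} + \frac{\left(-23\right)^{2}}{7}\right) = \sqrt{130} \left(- \frac{2}{7} + \frac{1}{7} \cdot 529\right) = \sqrt{130} \left(- \frac{2}{7} + \frac{529}{7}\right) = \sqrt{130} \cdot \frac{527}{7} = \frac{527 \sqrt{130}}{7}$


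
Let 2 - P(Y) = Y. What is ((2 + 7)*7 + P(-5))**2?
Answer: 4900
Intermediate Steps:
P(Y) = 2 - Y
((2 + 7)*7 + P(-5))**2 = ((2 + 7)*7 + (2 - 1*(-5)))**2 = (9*7 + (2 + 5))**2 = (63 + 7)**2 = 70**2 = 4900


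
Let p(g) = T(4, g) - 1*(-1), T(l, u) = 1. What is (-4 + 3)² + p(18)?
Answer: 3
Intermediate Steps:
p(g) = 2 (p(g) = 1 - 1*(-1) = 1 + 1 = 2)
(-4 + 3)² + p(18) = (-4 + 3)² + 2 = (-1)² + 2 = 1 + 2 = 3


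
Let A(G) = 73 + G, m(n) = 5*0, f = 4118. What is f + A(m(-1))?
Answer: 4191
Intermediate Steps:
m(n) = 0
f + A(m(-1)) = 4118 + (73 + 0) = 4118 + 73 = 4191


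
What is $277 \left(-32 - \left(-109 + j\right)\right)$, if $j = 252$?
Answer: $-48475$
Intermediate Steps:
$277 \left(-32 - \left(-109 + j\right)\right) = 277 \left(-32 + \left(109 - 252\right)\right) = 277 \left(-32 - 143\right) = 277 \left(-175\right) = -48475$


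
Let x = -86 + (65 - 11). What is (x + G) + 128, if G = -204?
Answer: -108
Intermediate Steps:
x = -32 (x = -86 + 54 = -32)
(x + G) + 128 = (-32 - 204) + 128 = -236 + 128 = -108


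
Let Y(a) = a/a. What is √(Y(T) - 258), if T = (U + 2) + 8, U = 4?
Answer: I*√257 ≈ 16.031*I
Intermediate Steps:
T = 14 (T = (4 + 2) + 8 = 6 + 8 = 14)
Y(a) = 1
√(Y(T) - 258) = √(1 - 258) = √(-257) = I*√257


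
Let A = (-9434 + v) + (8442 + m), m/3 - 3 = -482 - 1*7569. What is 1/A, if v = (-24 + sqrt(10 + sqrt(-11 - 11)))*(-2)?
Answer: -1/(25088 + 2*sqrt(10 + I*sqrt(22))) ≈ -3.9849e-5 + 2.2961e-9*I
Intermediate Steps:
m = -24144 (m = 9 + 3*(-482 - 1*7569) = 9 + 3*(-482 - 7569) = 9 + 3*(-8051) = 9 - 24153 = -24144)
v = 48 - 2*sqrt(10 + I*sqrt(22)) (v = (-24 + sqrt(10 + sqrt(-22)))*(-2) = (-24 + sqrt(10 + I*sqrt(22)))*(-2) = 48 - 2*sqrt(10 + I*sqrt(22)) ≈ 41.512 - 1.4459*I)
A = -25088 - 2*sqrt(10 + I*sqrt(22)) (A = (-9434 + (48 - 2*sqrt(10 + I*sqrt(22)))) + (8442 - 24144) = (-9386 - 2*sqrt(10 + I*sqrt(22))) - 15702 = -25088 - 2*sqrt(10 + I*sqrt(22)) ≈ -25095.0 - 1.4459*I)
1/A = 1/(-25088 - 2*sqrt(10 + I*sqrt(22)))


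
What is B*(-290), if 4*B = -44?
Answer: 3190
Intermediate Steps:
B = -11 (B = (1/4)*(-44) = -11)
B*(-290) = -11*(-290) = 3190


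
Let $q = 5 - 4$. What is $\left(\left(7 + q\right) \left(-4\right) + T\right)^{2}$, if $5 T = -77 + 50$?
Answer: $\frac{34969}{25} \approx 1398.8$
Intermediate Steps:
$q = 1$
$T = - \frac{27}{5}$ ($T = \frac{-77 + 50}{5} = \frac{1}{5} \left(-27\right) = - \frac{27}{5} \approx -5.4$)
$\left(\left(7 + q\right) \left(-4\right) + T\right)^{2} = \left(\left(7 + 1\right) \left(-4\right) - \frac{27}{5}\right)^{2} = \left(8 \left(-4\right) - \frac{27}{5}\right)^{2} = \left(-32 - \frac{27}{5}\right)^{2} = \left(- \frac{187}{5}\right)^{2} = \frac{34969}{25}$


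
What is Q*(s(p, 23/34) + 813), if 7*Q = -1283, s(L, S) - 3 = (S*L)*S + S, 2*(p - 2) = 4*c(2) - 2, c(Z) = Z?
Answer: -1214645609/8092 ≈ -1.5010e+5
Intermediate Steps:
p = 5 (p = 2 + (4*2 - 2)/2 = 2 + (8 - 2)/2 = 2 + (½)*6 = 2 + 3 = 5)
s(L, S) = 3 + S + L*S² (s(L, S) = 3 + ((S*L)*S + S) = 3 + ((L*S)*S + S) = 3 + (L*S² + S) = 3 + (S + L*S²) = 3 + S + L*S²)
Q = -1283/7 (Q = (⅐)*(-1283) = -1283/7 ≈ -183.29)
Q*(s(p, 23/34) + 813) = -1283*((3 + 23/34 + 5*(23/34)²) + 813)/7 = -1283*((3 + 23/34 + 5*(529/1156)) + 813)/7 = -1283*((3 + 23/34 + 2645/1156) + 813)/7 = -1283*(6895/1156 + 813)/7 = -1283/7*946723/1156 = -1214645609/8092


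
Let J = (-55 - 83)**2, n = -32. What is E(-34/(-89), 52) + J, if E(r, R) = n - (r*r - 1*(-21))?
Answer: 150426555/7921 ≈ 18991.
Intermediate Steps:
E(r, R) = -53 - r**2 (E(r, R) = -32 - (r*r - 1*(-21)) = -32 - (r**2 + 21) = -32 - (21 + r**2) = -32 + (-21 - r**2) = -53 - r**2)
J = 19044 (J = (-138)**2 = 19044)
E(-34/(-89), 52) + J = (-53 - (-34/(-89))**2) + 19044 = (-53 - (-34*(-1/89))**2) + 19044 = (-53 - (34/89)**2) + 19044 = (-53 - 1*1156/7921) + 19044 = (-53 - 1156/7921) + 19044 = -420969/7921 + 19044 = 150426555/7921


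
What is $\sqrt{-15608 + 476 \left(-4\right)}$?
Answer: $2 i \sqrt{4378} \approx 132.33 i$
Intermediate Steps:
$\sqrt{-15608 + 476 \left(-4\right)} = \sqrt{-15608 - 1904} = \sqrt{-17512} = 2 i \sqrt{4378}$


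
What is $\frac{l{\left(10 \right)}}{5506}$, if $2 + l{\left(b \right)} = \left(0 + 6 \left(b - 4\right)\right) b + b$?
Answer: $\frac{184}{2753} \approx 0.066836$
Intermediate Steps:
$l{\left(b \right)} = -2 + b + b \left(-24 + 6 b\right)$ ($l{\left(b \right)} = -2 + \left(\left(0 + 6 \left(b - 4\right)\right) b + b\right) = -2 + \left(\left(0 + 6 \left(-4 + b\right)\right) b + b\right) = -2 + \left(\left(0 + \left(-24 + 6 b\right)\right) b + b\right) = -2 + \left(\left(-24 + 6 b\right) b + b\right) = -2 + \left(b \left(-24 + 6 b\right) + b\right) = -2 + \left(b + b \left(-24 + 6 b\right)\right) = -2 + b + b \left(-24 + 6 b\right)$)
$\frac{l{\left(10 \right)}}{5506} = \frac{-2 - 230 + 6 \cdot 10^{2}}{5506} = \left(-2 - 230 + 6 \cdot 100\right) \frac{1}{5506} = \left(-2 - 230 + 600\right) \frac{1}{5506} = 368 \cdot \frac{1}{5506} = \frac{184}{2753}$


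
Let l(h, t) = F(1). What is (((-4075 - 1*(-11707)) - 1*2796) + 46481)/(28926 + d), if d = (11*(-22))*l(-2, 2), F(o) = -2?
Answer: 51317/29410 ≈ 1.7449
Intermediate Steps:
l(h, t) = -2
d = 484 (d = (11*(-22))*(-2) = -242*(-2) = 484)
(((-4075 - 1*(-11707)) - 1*2796) + 46481)/(28926 + d) = (((-4075 - 1*(-11707)) - 1*2796) + 46481)/(28926 + 484) = (((-4075 + 11707) - 2796) + 46481)/29410 = ((7632 - 2796) + 46481)*(1/29410) = (4836 + 46481)*(1/29410) = 51317*(1/29410) = 51317/29410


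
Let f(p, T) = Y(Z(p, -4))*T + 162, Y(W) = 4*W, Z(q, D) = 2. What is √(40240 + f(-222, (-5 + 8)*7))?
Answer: √40570 ≈ 201.42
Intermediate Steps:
f(p, T) = 162 + 8*T (f(p, T) = (4*2)*T + 162 = 8*T + 162 = 162 + 8*T)
√(40240 + f(-222, (-5 + 8)*7)) = √(40240 + (162 + 8*((-5 + 8)*7))) = √(40240 + (162 + 8*(3*7))) = √(40240 + (162 + 8*21)) = √(40240 + (162 + 168)) = √(40240 + 330) = √40570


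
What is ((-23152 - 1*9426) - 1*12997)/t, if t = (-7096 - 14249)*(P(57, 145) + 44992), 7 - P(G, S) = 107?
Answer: 9115/191643948 ≈ 4.7562e-5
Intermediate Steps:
P(G, S) = -100 (P(G, S) = 7 - 1*107 = 7 - 107 = -100)
t = -958219740 (t = (-7096 - 14249)*(-100 + 44992) = -21345*44892 = -958219740)
((-23152 - 1*9426) - 1*12997)/t = ((-23152 - 1*9426) - 1*12997)/(-958219740) = ((-23152 - 9426) - 12997)*(-1/958219740) = (-32578 - 12997)*(-1/958219740) = -45575*(-1/958219740) = 9115/191643948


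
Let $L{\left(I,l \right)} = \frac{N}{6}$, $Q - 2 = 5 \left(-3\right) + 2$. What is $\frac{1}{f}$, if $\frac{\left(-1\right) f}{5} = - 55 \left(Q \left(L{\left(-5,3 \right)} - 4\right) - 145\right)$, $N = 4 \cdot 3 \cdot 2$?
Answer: $- \frac{1}{39875} \approx -2.5078 \cdot 10^{-5}$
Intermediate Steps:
$Q = -11$ ($Q = 2 + \left(5 \left(-3\right) + 2\right) = 2 + \left(-15 + 2\right) = 2 - 13 = -11$)
$N = 24$ ($N = 12 \cdot 2 = 24$)
$L{\left(I,l \right)} = 4$ ($L{\left(I,l \right)} = \frac{24}{6} = 24 \cdot \frac{1}{6} = 4$)
$f = -39875$ ($f = - 5 \left(- 55 \left(- 11 \left(4 - 4\right) - 145\right)\right) = - 5 \left(- 55 \left(\left(-11\right) 0 - 145\right)\right) = - 5 \left(- 55 \left(0 - 145\right)\right) = - 5 \left(\left(-55\right) \left(-145\right)\right) = \left(-5\right) 7975 = -39875$)
$\frac{1}{f} = \frac{1}{-39875} = - \frac{1}{39875}$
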